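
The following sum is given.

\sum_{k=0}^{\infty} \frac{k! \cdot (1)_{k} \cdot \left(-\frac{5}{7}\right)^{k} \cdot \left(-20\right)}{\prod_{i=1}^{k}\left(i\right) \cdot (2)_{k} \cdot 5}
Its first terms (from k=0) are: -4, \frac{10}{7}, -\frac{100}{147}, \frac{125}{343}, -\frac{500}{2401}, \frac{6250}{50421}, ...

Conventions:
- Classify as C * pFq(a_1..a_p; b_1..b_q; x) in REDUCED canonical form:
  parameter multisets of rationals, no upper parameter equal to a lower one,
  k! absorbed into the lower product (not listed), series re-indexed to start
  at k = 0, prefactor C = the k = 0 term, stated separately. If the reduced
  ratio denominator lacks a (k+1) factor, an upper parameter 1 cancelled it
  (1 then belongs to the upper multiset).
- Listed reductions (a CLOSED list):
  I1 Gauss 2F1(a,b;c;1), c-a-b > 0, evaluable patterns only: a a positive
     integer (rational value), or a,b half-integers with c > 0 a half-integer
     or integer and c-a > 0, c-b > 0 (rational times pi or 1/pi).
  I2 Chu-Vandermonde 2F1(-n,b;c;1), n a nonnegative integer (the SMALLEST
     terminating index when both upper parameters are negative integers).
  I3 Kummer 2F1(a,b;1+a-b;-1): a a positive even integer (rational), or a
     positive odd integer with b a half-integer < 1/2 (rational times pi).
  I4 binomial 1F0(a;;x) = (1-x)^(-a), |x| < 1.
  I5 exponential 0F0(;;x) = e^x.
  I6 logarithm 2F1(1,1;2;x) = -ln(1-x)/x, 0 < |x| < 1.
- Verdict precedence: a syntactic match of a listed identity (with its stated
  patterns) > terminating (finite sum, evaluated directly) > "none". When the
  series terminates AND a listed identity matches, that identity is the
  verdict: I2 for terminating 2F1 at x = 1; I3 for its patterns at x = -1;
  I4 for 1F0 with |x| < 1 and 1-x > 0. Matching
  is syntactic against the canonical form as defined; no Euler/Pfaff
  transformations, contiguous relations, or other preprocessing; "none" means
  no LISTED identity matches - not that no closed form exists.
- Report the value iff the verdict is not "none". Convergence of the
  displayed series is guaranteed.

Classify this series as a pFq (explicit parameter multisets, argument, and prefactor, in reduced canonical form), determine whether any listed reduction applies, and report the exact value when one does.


x = -\frac{5}{7} here; the reduced form reads 2F1, upper {1, 1}, lower {2}, C = -4. Verdict: logarithm (I6) applies (the logarithm: parameters (1,1;2), x = -\frac{5}{7}). Value: \left(-\frac{28}{5}\right) \cdot \ln\left(\frac{12}{7}\right).

Structural cue: t_0 being -4, the factorial ratio (C = -4, x = -5/7) (k+a-1)!/(a-1)! is a rising factorial (a)_k.
Ratio: r(k) = -\frac{5}{7} * (k+1) (k+1) / [(k+2) (k+1)] - rational; roots negated = parameters, x = -\frac{5}{7}, C = -4.


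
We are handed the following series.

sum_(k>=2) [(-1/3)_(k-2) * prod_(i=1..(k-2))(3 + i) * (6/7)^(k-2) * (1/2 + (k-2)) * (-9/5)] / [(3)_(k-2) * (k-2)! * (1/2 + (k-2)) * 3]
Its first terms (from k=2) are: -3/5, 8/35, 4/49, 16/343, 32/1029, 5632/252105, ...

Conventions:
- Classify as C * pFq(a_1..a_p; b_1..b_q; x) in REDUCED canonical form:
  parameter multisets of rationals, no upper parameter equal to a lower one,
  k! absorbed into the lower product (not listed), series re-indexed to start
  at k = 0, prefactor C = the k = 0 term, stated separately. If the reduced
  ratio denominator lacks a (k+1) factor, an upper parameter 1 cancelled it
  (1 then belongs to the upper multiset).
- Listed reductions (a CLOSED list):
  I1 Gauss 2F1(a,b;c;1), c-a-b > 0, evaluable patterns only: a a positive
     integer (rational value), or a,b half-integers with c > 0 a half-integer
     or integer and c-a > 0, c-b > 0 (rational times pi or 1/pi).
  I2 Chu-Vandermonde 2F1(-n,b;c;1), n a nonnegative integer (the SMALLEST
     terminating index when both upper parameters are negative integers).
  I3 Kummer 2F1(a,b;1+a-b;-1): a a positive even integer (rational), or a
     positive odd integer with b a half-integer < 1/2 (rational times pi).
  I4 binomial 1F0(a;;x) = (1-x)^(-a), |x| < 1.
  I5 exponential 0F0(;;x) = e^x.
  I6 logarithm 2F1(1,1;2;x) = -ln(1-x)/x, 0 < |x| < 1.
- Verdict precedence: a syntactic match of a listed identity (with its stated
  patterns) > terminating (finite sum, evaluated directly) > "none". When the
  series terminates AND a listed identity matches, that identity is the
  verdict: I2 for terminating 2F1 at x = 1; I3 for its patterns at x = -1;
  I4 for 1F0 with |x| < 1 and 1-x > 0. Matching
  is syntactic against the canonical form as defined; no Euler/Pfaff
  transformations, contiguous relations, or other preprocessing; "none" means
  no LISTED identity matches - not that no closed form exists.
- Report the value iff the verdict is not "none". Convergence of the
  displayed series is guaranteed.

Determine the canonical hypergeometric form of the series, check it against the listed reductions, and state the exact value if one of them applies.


x = 6/7 here; the reduced form reads 2F1, upper {-1/3, 4}, lower {3}, C = -3/5. Verdict: none. No listed pattern accepts 2F1(-1/3, 4; 3; 6/7).

Structural cue: t_0 being -3/5, the running product (prefactor -3/5) telescopes to a rising factorial.
Term ratio: r(k) = (6/7) * (k-1/3) (k+4) / [(k+3) (k+1)] ; factor over Q: parameters, x = (6/7), and C = -3/5.


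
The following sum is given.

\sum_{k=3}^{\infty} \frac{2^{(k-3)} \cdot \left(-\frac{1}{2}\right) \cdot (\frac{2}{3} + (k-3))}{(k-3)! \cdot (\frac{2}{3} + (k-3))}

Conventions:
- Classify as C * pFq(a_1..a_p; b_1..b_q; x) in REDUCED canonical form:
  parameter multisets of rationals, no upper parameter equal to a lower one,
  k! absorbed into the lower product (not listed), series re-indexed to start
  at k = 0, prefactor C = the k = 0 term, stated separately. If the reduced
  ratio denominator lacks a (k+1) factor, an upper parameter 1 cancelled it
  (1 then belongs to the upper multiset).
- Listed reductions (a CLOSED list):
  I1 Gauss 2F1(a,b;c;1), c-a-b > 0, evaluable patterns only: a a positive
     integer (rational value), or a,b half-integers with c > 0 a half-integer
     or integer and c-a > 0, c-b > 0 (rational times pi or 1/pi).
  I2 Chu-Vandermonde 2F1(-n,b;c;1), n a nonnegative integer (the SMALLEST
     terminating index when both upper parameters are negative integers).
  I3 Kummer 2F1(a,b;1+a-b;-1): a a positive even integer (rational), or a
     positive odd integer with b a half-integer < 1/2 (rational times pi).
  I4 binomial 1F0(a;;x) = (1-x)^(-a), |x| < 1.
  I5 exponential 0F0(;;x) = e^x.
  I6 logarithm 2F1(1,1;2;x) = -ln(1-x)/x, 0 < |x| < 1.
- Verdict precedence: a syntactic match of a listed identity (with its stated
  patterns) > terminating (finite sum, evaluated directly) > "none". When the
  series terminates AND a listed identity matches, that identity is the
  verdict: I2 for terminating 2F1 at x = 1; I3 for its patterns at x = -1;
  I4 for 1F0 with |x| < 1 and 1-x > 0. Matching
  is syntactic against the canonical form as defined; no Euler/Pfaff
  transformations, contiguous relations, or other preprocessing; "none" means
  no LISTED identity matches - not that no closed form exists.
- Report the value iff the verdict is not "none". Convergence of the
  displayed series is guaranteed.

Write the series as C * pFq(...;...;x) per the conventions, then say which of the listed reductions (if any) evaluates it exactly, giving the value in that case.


Classification (C = -\frac{1}{2}): 0F0 with upper {-}, lower {-}, argument x = 2. Verdict: exponential (I5) applies (the 0F0 exponential series at x = 2). Hence: \left(-\frac{1}{2}\right) \cdot e^{2}.

Key observation: from the first term -\frac{1}{2}: striking the common factor k + 2/3 reduces the term (C = -1/2, x = 2).
Consecutive-term ratio: r(k) = 2 * 1 / [(k+1)] - poly over poly, x = 2 from leading terms; C = -\frac{1}{2} at k = 0.


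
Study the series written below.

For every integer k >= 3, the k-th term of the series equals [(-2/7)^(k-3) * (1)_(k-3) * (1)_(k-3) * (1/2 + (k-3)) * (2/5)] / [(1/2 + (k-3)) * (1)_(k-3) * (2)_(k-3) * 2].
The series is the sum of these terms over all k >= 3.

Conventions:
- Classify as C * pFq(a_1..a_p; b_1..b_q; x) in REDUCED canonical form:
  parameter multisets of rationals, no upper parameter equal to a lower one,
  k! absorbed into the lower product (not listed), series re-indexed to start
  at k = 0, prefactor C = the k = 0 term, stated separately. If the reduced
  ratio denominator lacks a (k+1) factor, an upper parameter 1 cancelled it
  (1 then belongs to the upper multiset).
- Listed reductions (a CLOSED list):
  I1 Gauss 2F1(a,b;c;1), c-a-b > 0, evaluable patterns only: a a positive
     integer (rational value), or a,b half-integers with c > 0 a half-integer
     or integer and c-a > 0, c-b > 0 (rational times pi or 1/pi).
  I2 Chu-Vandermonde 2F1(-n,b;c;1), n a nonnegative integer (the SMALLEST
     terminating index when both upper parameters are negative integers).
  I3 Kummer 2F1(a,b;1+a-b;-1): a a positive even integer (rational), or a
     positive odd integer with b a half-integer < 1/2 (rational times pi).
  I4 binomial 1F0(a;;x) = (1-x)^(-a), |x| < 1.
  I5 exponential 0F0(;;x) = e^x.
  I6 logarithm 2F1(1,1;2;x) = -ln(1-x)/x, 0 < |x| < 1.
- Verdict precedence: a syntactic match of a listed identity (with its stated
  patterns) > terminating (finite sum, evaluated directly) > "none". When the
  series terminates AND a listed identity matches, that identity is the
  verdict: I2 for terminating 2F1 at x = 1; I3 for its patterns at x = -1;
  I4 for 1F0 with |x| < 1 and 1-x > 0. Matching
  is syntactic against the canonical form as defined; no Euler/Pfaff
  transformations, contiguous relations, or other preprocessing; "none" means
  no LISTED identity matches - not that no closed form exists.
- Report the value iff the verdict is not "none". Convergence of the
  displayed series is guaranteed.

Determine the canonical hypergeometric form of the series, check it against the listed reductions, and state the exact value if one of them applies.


Classification (C = 1/5): 2F1 with upper {1, 1}, lower {2}, argument x = -2/7. Verdict (x = -2/7): the logarithmic series (I6) applies (the logarithm: parameters (1,1;2), x = -2/7). Its exact value is (7/10) * ln(9/7).

Key observation: t_0 being 1/5, (1)_k (C = 1/5) is k! itself.
Ratio: r(k) = (-2/7) * (k+1) (k+1) / [(k+2) (k+1)] - rational; roots negated = parameters, x = (-2/7), C = 1/5.


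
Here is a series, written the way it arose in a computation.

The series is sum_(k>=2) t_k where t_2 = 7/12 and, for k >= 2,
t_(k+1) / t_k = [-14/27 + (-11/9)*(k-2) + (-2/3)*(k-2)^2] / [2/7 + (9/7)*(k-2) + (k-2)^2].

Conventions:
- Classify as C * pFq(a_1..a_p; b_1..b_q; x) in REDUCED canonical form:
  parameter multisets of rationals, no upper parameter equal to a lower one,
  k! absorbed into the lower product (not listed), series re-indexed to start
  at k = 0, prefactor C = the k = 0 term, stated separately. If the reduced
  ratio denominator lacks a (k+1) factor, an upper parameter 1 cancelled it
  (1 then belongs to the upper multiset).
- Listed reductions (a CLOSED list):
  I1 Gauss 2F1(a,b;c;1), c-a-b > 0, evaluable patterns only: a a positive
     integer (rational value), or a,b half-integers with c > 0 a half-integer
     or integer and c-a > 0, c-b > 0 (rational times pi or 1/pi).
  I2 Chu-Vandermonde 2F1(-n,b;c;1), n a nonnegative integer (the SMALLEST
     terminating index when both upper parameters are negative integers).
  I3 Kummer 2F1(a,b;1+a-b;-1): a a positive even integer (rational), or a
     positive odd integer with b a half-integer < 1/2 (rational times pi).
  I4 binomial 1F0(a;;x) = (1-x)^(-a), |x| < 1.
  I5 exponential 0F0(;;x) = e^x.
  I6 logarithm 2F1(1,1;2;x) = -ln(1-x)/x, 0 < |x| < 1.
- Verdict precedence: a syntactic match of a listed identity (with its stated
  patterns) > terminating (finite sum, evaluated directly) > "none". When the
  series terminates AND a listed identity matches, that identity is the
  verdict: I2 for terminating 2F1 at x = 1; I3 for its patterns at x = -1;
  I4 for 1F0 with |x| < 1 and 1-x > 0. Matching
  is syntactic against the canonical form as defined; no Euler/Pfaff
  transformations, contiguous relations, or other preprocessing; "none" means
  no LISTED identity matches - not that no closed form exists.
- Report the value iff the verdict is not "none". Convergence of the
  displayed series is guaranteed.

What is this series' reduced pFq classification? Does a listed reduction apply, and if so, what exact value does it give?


x = -2/3 here; the reduced form reads 2F1, upper {2/3, 7/6}, lower {2/7}, C = 7/12. Verdict: none. A 2F1 with upper {2/3, 7/6} fits none of I1-I6 at x = -2/3; the sum runs forever.

Key observation: with t_0 = 7/12, the expanded ratio factors over Q; C = 7/12, x = -2/3, roots give parameters.
Ratio: r(k) = (-2/3) * (k+2/3) (k+7/6) / [(k+2/7) (k+1)] - rational in k, leading ratio (-2/3); with t_0 = 7/12, classification follows.


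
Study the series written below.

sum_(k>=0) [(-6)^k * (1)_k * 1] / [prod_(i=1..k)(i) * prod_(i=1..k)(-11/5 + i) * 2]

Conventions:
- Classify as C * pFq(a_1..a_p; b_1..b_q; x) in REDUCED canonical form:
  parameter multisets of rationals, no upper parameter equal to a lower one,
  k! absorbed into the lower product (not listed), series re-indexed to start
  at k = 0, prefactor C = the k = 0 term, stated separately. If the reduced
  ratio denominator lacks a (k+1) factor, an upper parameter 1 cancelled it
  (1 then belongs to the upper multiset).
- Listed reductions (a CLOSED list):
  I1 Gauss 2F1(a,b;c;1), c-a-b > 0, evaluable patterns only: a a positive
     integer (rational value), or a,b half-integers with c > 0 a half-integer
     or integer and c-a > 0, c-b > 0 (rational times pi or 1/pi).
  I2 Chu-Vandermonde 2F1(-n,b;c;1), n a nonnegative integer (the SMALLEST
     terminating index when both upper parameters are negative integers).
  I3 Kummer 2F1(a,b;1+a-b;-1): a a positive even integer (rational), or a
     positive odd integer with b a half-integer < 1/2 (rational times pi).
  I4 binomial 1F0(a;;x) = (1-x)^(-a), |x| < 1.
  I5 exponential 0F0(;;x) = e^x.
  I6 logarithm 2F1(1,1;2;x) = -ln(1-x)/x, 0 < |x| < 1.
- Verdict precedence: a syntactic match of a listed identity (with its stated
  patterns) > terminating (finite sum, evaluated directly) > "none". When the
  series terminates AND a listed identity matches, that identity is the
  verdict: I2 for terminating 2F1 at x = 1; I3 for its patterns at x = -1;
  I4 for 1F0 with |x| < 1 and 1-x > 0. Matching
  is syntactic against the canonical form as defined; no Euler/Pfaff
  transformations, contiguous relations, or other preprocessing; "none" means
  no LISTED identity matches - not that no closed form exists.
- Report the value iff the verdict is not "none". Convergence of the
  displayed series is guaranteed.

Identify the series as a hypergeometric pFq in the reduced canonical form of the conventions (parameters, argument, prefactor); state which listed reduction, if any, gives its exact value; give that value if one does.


x = -6 here; the reduced form reads 1F1, upper {1}, lower {-6/5}, C = 1/2. Verdict: none. Every listed pattern misses the 1F1 form at -6, upper {1}.

The tell: x = (-6) and the lower running product (prefactor 1/2) is a rising factorial.
Step ratio: r(k) = (-6) * (k+1) / [(k-6/5) (k+1)] - poly over poly, x = (-6) from leading terms; C = 1/2 at k = 0.


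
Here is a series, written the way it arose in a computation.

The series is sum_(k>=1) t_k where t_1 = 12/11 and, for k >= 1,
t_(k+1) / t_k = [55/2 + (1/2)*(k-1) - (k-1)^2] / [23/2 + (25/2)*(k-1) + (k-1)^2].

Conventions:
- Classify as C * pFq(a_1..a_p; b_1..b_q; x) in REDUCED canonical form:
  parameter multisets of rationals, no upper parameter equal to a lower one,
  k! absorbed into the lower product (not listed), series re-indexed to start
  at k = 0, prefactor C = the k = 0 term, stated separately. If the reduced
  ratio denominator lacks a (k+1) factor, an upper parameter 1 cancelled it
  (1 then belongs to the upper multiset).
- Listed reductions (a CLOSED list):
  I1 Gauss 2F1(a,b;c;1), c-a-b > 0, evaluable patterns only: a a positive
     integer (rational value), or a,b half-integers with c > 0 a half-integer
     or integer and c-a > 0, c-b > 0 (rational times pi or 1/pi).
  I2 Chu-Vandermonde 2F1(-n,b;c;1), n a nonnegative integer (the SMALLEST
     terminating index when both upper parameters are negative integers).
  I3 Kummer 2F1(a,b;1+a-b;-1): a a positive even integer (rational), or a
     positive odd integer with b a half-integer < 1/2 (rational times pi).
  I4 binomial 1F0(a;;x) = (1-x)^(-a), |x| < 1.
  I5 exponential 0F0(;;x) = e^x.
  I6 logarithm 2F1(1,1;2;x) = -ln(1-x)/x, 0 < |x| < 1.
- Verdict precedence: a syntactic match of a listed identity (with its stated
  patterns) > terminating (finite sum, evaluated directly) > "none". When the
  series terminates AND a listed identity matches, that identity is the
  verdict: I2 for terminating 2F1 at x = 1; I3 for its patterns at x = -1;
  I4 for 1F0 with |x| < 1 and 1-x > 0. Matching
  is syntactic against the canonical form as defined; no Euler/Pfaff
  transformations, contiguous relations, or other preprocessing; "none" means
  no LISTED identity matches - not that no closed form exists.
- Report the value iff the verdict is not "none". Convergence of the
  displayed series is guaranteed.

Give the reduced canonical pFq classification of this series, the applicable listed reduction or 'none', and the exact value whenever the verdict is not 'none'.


Key observation: t_0 being 12/11, roots of the ratio polynomials (prefactor 12/11) are the negated parameters.
Adjacent-term ratio: r(k) = (-1) * (k-11/2) (k+5) / [(k+23/2) (k+1)] ; factor over Q: parameters, x = (-1), and C = 12/11.

Classification (C = 12/11): 2F1 with upper {-11/2, 5}, lower {23/2}, argument x = -1. Verdict: Kummer (I3) matches (x = -1; c = 23/2 equals 1+a-b for upper {-11/2, 5}: listed pattern). Value: (11904165/4194304) * pi.


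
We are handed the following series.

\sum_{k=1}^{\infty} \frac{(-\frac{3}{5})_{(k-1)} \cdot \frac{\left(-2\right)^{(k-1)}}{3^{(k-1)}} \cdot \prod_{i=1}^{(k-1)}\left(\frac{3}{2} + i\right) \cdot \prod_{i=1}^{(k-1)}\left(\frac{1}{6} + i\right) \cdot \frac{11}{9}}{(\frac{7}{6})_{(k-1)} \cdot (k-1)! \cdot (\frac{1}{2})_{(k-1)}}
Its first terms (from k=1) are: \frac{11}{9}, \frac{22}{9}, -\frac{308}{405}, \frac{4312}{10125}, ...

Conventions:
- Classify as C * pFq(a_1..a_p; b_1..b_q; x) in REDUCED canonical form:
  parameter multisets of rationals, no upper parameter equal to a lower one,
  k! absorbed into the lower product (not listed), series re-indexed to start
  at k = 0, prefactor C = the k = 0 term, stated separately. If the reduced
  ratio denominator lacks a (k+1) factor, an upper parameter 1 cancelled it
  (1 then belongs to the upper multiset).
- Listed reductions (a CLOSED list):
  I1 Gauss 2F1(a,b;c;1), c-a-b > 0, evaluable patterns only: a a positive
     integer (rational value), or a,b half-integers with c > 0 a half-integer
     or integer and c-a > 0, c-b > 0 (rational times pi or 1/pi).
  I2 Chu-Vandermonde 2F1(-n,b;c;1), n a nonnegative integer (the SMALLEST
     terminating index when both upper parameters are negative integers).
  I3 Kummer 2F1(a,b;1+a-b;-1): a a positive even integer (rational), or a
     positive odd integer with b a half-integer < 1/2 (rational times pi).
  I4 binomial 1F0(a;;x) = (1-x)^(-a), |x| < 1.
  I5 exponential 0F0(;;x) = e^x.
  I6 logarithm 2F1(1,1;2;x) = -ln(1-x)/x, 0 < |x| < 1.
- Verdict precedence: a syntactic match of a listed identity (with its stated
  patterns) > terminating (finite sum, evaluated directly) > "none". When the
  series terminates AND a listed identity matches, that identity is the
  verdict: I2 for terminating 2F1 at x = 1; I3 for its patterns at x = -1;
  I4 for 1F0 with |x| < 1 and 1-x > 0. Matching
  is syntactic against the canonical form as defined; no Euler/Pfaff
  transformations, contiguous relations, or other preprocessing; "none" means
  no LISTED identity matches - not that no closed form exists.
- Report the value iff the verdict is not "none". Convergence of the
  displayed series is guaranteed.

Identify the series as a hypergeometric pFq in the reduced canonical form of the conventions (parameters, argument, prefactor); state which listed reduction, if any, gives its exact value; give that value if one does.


Classification (C = \frac{11}{9}): 2F1 with upper {-\frac{3}{5}, \frac{5}{2}}, lower {\frac{1}{2}}, argument x = -\frac{2}{3}. Verdict: none. A 2F1 with upper {-\frac{3}{5}, \frac{5}{2}} fits none of I1-I6 at x = -\frac{2}{3}; the sum runs forever.

Key observation: with t_0 = \frac{11}{9}, the parameter 7/6 appears in both the upper and lower lists and cancels.
Step ratio: r(k) = -\frac{2}{3} * (k-\frac{3}{5}) (k+\frac{5}{2}) / [(k+\frac{1}{2}) (k+1)] - poly over poly, x = -\frac{2}{3} from leading terms; C = \frac{11}{9} at k = 0.


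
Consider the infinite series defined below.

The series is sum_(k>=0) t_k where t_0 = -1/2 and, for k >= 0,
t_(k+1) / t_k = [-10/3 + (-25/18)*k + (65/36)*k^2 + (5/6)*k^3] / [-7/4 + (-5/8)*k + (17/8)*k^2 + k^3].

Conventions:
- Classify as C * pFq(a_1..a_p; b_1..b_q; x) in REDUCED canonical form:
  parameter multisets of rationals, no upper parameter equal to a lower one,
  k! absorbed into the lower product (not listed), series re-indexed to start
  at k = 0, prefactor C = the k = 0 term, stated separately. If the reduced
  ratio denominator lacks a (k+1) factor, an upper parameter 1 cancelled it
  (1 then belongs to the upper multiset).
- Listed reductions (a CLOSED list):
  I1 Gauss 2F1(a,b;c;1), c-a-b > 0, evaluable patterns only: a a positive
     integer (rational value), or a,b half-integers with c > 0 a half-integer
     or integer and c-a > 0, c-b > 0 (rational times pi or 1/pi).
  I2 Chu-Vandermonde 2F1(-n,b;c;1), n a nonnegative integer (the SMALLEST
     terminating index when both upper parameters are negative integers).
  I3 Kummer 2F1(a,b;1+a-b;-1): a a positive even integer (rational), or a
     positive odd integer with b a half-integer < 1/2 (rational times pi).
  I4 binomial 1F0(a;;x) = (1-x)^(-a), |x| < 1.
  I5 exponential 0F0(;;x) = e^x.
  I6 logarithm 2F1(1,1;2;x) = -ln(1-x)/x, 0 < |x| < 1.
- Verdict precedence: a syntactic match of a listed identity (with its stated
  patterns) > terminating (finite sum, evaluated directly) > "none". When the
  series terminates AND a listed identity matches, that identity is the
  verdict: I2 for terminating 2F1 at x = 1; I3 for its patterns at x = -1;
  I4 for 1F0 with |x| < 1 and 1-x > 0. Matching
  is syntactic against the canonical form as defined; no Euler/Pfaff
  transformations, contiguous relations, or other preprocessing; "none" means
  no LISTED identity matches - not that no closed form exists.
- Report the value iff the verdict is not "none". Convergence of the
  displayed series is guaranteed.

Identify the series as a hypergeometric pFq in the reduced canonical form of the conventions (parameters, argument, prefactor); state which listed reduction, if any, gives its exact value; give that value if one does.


Prefactor -1/2, argument 5/6: 2F1 with upper {-4/3, 3/2} over lower {-7/8}. Verdict: none. Every listed pattern misses the 2F1 form at 5/6, upper {-4/3, 3/2}.

Key observation: x = (5/6) and the expanded ratio factors over Q; C = -1/2, roots give parameters.
Consecutive-term ratio: r(k) = (5/6) * (k-4/3) (k+3/2) / [(k-7/8) (k+1)] - rational in k, leading ratio (5/6); with t_0 = -1/2, classification follows.


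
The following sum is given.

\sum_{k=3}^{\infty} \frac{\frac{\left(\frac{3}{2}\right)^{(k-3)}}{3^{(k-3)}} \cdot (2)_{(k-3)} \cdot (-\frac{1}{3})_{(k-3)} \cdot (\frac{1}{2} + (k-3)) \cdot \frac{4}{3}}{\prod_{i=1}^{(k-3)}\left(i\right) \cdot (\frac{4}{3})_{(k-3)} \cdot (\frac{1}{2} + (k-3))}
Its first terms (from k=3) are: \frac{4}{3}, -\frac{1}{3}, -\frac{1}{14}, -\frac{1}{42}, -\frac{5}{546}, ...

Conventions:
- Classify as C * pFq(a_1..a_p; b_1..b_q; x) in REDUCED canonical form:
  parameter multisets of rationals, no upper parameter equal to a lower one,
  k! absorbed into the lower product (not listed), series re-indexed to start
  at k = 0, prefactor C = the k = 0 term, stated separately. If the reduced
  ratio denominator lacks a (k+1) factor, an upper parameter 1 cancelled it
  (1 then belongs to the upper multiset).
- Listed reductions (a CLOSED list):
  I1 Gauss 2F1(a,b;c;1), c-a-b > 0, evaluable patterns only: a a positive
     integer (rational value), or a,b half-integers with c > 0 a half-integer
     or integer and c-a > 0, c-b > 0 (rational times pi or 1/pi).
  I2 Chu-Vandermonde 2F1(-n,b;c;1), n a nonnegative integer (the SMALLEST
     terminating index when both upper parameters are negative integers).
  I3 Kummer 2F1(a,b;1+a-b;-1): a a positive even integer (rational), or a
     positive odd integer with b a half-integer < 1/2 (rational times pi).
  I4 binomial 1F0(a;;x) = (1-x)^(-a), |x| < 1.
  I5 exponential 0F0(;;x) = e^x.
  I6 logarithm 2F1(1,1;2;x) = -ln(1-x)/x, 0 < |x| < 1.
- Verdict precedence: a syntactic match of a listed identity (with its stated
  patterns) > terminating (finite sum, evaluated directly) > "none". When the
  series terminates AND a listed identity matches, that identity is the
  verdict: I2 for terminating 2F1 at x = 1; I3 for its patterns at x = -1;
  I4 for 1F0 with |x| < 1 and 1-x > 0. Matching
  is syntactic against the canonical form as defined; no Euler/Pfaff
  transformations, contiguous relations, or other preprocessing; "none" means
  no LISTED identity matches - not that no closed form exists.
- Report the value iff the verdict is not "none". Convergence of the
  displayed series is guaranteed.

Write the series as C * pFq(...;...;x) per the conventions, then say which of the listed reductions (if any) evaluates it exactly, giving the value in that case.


Reduced: x = \frac{1}{2}, 2F1, upper = {-\frac{1}{3}, 2}, lower = {\frac{4}{3}}, C = \frac{4}{3}. Verdict: none (x = \frac{1}{2}): each listed identity misses the multisets {-\frac{1}{3}, 2} ; {\frac{4}{3}}.

Key observation: x = \frac{1}{2} and k + 1/2 divides numerator and denominator alike; prefactor 4/3 after cancelling.
Step ratio: r(k) = \frac{1}{2} * (k-\frac{1}{3}) (k+2) / [(k+\frac{4}{3}) (k+1)] - rational; roots negated = parameters, x = \frac{1}{2}, C = \frac{4}{3}.


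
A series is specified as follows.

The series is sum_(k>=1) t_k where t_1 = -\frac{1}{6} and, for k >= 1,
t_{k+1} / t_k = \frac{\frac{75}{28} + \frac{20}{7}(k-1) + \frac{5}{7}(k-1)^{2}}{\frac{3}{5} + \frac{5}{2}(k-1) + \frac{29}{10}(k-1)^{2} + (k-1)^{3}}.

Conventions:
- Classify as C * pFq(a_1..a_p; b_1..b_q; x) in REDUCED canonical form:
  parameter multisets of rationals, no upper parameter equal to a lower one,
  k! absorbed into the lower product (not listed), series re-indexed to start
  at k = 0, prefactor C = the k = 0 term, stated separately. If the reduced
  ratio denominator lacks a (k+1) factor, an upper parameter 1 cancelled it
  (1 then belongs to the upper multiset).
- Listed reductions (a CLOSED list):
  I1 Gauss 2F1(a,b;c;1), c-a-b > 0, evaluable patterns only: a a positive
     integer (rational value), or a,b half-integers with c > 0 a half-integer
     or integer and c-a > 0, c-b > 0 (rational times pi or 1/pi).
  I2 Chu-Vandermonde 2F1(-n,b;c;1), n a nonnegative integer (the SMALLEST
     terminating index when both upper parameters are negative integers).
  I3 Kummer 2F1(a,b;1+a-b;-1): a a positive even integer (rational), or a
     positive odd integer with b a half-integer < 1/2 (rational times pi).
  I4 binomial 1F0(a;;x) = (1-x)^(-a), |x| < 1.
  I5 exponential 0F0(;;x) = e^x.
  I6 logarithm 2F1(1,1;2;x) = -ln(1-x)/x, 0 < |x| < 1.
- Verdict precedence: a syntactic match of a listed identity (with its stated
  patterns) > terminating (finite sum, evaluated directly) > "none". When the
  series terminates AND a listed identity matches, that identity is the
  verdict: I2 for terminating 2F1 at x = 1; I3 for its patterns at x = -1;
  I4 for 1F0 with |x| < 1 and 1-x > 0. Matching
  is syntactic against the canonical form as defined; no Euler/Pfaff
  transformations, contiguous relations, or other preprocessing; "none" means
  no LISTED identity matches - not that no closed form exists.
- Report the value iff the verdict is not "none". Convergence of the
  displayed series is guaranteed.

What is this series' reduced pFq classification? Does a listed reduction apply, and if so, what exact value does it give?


Classification (C = -\frac{1}{6}): 1F1 with upper {\frac{5}{2}}, lower {\frac{2}{5}}, argument x = \frac{5}{7}. Verdict: none - this 1F1 at x = \frac{5}{7} matches no listed pattern, and upper {\frac{5}{2}} holds no stopper.

First insight: t_0 = -\frac{1}{6} here, and cancel k + 3/2 from the displayed ratio first; then C = -1/6.
Term ratio: r(k) = \frac{5}{7} * (k+\frac{5}{2}) / [(k+\frac{2}{5}) (k+1)] - rational in k, leading ratio \frac{5}{7}; with t_0 = -\frac{1}{6}, classification follows.


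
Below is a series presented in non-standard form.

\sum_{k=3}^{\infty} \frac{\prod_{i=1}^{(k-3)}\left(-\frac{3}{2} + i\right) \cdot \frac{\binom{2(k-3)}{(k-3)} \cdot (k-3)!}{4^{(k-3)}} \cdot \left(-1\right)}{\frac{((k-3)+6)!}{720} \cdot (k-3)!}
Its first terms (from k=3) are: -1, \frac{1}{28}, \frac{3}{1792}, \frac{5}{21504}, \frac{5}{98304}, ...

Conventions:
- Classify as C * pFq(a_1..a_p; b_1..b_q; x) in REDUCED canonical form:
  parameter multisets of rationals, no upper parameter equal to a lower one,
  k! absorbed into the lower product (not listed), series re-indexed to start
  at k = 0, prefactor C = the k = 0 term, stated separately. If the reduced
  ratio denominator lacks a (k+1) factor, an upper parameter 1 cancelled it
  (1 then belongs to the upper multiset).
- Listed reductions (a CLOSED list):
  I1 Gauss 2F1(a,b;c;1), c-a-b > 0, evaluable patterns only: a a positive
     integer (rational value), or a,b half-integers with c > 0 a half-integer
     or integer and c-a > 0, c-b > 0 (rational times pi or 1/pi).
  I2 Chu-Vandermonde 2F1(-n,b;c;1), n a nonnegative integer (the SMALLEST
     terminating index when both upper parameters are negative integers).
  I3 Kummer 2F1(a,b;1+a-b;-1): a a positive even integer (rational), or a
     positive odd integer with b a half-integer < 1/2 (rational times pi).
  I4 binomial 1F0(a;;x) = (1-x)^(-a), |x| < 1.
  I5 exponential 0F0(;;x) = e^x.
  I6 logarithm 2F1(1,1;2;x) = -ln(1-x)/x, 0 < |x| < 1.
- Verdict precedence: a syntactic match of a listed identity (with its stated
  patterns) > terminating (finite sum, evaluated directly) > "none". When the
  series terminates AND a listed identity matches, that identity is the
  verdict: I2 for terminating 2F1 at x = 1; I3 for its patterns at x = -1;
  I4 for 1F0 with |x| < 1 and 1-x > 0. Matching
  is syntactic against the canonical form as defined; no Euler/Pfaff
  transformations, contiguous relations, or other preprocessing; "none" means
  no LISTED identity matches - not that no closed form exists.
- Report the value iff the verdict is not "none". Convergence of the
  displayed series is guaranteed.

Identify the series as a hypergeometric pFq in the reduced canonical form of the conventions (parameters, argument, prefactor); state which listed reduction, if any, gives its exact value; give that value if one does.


Key step: x = 1 and C(2k,k) (C = -1) equals 4^k (1/2)_k / k!.
Adjacent-term ratio: r(k) = 1 * (k-\frac{1}{2}) (k+\frac{1}{2}) / [(k+7) (k+1)] - rational in k, leading ratio 1; with t_0 = -1, classification follows.

Reduced: x = 1, 2F1, upper = {-\frac{1}{2}, \frac{1}{2}}, lower = {7}, C = -1. Verdict: Gauss (I1, half-integer pattern) matches (x = 1; upper {-\frac{1}{2}, \frac{1}{2}} half-integers, c = 7 in the evaluable pattern). Hence: \left(-\frac{2097152}{693693}\right) / \pi.


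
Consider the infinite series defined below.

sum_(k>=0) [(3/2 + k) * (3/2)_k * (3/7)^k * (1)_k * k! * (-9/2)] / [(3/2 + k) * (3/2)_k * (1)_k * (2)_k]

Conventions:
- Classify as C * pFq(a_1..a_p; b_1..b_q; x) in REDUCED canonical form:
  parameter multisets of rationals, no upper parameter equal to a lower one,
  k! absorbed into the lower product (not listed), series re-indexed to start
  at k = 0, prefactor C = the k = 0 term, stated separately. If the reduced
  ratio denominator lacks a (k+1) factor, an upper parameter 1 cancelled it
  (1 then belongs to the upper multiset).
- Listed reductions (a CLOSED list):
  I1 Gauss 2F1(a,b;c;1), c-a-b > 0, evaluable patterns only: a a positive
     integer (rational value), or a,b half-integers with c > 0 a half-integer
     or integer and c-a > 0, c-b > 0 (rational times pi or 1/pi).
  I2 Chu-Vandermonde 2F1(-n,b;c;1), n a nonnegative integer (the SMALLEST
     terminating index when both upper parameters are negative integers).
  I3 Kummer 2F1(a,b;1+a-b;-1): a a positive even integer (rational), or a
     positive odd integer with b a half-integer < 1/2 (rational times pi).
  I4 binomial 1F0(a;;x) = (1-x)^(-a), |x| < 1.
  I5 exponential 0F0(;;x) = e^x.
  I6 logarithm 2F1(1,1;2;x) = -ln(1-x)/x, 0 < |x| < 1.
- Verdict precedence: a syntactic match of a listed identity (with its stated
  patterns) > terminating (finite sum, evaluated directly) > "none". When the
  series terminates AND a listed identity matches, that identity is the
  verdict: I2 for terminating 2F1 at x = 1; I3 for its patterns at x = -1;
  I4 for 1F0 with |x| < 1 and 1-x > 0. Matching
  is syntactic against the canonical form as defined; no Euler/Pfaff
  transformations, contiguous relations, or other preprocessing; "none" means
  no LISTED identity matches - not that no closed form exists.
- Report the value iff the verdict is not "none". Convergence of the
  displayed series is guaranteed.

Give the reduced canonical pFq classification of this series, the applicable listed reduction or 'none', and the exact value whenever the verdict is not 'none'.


Classification (C = -9/2): 2F1 with upper {1, 1}, lower {2}, argument x = 3/7. Verdict: the I6 logarithm reduction matches (the logarithm: parameters (1,1;2), x = 3/7). Hence: (21/2) * ln(4/7).

First insight: from the first term -9/2: the factorial ratio (C = -9/2, x = 3/7) (k+a-1)!/(a-1)! is a rising factorial (a)_k.
Adjacent-term ratio: r(k) = (3/7) * (k+1) (k+1) / [(k+2) (k+1)] - rational in k, leading ratio (3/7); with t_0 = -9/2, classification follows.


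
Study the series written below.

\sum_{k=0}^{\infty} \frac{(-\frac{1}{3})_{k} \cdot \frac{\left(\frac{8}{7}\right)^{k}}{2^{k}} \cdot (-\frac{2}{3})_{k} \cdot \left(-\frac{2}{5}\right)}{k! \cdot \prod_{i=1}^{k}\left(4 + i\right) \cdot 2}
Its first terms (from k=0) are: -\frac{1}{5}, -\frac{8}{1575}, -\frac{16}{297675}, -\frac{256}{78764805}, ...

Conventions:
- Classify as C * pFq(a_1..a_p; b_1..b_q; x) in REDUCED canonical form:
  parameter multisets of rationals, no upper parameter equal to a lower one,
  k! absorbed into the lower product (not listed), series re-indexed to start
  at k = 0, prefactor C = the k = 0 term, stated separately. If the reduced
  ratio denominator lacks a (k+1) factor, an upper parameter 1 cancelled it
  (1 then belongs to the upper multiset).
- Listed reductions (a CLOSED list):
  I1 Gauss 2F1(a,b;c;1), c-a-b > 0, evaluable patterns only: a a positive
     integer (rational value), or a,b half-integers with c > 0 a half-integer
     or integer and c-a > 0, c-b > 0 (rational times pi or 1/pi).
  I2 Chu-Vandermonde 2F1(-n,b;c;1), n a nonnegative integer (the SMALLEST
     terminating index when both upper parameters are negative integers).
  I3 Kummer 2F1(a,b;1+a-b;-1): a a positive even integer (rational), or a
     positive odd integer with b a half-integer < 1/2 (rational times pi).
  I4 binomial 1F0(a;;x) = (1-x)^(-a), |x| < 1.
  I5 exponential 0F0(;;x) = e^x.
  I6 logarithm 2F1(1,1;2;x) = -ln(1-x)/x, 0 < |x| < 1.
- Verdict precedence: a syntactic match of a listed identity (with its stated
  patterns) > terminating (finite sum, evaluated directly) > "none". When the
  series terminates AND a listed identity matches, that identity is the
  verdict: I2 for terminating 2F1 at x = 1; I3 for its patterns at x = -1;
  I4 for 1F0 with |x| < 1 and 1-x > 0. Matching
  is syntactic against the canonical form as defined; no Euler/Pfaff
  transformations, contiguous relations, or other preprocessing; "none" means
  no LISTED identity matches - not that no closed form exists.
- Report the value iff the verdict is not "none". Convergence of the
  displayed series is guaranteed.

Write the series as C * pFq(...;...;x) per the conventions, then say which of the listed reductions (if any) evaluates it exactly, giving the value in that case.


With C = -\frac{1}{5}: the canonical form is 2F1(-\frac{2}{3}, -\frac{1}{3}; 5; \frac{4}{7}). Verdict: none (x = \frac{4}{7}): each listed identity misses the multisets {-\frac{2}{3}, -\frac{1}{3}} ; {5}.

Structural cue: with t_0 = -\frac{1}{5}, the two k-th powers (prefactor -1/5) combine into one argument.
Step ratio: r(k) = \frac{4}{7} * (k-\frac{2}{3}) (k-\frac{1}{3}) / [(k+5) (k+1)] ; factor over Q: parameters, x = \frac{4}{7}, and C = -\frac{1}{5}.


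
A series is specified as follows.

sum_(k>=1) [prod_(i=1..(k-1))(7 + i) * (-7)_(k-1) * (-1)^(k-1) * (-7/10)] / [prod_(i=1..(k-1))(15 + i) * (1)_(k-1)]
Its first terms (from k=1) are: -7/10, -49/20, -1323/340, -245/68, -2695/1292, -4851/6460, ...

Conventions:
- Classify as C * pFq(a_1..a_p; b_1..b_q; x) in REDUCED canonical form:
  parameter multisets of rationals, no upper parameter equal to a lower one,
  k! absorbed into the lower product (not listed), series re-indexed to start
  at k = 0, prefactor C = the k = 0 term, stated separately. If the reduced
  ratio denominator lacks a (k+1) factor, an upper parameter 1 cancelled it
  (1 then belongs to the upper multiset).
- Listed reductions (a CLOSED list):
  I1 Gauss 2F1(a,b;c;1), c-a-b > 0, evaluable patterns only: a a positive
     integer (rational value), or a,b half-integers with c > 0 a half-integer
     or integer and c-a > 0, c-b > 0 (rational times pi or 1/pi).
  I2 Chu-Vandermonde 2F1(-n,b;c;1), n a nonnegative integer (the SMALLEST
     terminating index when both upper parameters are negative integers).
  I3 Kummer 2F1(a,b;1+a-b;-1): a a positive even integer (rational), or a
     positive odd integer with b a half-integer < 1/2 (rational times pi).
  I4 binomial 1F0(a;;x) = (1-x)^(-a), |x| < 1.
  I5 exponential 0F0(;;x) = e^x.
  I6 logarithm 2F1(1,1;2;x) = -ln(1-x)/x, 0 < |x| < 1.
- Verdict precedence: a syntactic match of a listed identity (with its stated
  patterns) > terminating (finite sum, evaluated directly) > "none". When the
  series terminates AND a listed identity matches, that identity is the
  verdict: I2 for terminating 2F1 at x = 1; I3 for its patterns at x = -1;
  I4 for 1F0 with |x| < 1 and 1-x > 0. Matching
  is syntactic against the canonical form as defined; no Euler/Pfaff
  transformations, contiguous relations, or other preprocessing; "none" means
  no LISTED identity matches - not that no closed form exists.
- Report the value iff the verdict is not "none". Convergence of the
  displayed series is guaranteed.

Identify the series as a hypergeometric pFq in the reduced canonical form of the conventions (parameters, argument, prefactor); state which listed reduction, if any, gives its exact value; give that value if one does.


With C = -7/10: the canonical form is 2F1(-7, 8; 16; -1). Verdict: Kummer's theorem (I3) applies (x = -1; c = 16 equals 1+a-b for upper {-7, 8}: listed pattern). Value: -273/20.

The tell: t_0 being -7/10, the running product (prefactor -7/10) telescopes to a rising factorial.
Adjacent-term ratio: r(k) = (-1) * (k-7) (k+8) / [(k+16) (k+1)] - rational in k. x = (-1); t_0 = -7/10; negate the roots.


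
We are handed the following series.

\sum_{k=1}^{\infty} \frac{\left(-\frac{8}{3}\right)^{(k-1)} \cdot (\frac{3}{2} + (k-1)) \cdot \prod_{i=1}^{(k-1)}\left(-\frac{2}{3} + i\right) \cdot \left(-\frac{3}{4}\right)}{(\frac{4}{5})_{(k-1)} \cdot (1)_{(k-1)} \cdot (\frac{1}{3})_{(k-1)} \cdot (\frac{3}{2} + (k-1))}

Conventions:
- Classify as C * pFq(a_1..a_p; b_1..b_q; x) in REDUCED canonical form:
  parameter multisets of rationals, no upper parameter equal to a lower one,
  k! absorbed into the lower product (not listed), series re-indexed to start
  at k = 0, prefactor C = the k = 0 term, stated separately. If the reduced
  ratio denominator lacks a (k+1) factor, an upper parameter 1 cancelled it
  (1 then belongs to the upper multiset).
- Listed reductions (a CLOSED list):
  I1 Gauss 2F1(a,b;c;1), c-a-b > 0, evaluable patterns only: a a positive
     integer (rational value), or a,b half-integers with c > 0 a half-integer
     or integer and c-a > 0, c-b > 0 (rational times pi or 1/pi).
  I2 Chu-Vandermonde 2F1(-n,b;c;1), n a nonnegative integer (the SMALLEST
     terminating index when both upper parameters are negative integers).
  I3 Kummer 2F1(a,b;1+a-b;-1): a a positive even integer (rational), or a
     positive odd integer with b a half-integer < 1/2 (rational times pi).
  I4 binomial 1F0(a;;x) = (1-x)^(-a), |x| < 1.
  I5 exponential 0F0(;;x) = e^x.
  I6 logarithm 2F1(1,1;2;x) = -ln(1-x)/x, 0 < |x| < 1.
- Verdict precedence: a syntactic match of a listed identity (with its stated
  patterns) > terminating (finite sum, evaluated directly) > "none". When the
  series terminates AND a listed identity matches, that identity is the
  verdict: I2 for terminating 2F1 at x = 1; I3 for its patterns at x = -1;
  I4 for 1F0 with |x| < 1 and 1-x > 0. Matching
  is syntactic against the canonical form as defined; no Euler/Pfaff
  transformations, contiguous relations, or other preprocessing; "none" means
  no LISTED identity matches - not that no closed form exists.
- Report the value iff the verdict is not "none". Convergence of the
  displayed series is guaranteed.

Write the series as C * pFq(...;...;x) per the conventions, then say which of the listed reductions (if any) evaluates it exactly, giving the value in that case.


Prefactor -\frac{3}{4}, argument -\frac{8}{3}: 0F1 with upper {-} over lower {\frac{4}{5}}. Verdict: none (x = -\frac{8}{3}): each listed identity misses the multisets {-} ; {\frac{4}{5}}.

Key step: from the first term -\frac{3}{4}: (1)_k (prefactor -3/4) is k! itself.
Term ratio: r(k) = -\frac{8}{3} * 1 / [(k+\frac{4}{5}) (k+1)] ; factor over Q: parameters, x = -\frac{8}{3}, and C = -\frac{3}{4}.
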